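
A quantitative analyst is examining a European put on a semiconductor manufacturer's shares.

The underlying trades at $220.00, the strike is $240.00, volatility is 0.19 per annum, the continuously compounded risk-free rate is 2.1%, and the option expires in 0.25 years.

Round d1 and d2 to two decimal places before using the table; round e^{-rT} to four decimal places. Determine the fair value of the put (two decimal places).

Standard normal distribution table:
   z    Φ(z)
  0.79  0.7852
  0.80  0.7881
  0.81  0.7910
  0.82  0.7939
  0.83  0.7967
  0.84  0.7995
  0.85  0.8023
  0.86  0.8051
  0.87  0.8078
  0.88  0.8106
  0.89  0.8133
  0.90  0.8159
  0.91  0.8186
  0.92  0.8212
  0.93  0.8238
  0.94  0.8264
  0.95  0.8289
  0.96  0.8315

$21.42

T = 0.25;  σ√T = 0.0950
d₁ = [ln(220/240) + (0.021 + 0.19²/2)·0.25] / 0.0950 = [-0.0870 + 0.0098] / 0.0950 = -0.8131 → -0.81
d₂ = d₁ − σ√T = -0.8131 − 0.0950 = -0.9081 → -0.91
exp(−rT) = exp(−0.021·0.25) = 0.9948
N(−d₂) = N(0.91) = 0.8186;  N(−d₁) = N(0.81) = 0.7910
P = 240·0.9948·0.8186 − 220·0.7910 = 195.4424 − 174.0200 = 21.4224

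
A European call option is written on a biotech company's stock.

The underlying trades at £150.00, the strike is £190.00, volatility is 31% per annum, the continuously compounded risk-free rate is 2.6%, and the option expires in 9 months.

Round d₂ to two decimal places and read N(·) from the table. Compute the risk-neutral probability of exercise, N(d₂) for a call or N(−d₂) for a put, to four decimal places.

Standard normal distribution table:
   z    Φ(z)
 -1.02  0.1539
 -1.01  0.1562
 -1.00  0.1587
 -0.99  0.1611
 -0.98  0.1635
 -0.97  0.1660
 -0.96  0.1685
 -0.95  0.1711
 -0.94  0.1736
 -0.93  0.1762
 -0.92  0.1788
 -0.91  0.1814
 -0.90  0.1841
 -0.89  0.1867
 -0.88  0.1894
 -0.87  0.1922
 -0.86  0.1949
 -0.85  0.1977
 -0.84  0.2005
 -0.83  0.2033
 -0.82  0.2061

0.1736

T = 0.75;  σ√T = 0.2685
d₁ = [ln(150/190) + (0.026 + ½·0.31²)·0.75] / (σ√T) = (-0.2364 + 0.0555) / 0.2685 = -0.6736 ≈ -0.67
d₂ = -0.6736 − 0.2685 = -0.9421 ≈ -0.94
Pr(exercise) under Q = N(d₂) = 0.1736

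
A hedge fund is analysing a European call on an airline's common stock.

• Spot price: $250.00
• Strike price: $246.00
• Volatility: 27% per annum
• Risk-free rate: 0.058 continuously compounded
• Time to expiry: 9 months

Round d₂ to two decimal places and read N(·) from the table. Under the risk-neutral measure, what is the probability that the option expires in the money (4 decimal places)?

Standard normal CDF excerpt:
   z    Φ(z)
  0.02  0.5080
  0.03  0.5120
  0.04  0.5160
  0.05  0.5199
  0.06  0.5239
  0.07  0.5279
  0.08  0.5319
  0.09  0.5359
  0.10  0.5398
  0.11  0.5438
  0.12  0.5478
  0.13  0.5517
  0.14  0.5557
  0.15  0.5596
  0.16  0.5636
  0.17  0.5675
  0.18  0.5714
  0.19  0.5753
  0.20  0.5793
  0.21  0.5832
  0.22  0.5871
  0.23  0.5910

0.5557

T = 0.75;  σ√T = 0.2338
ln(S/K) + (r + σ²/2)T = ln(250/246) + (0.058 + 0.27²/2)·0.75 = 0.0161 + 0.0708 = 0.0870
d₁ = 0.0870 / 0.2338 = 0.3719 ≈ 0.37
d₂ = d₁ − σ√T = 0.3719 − 0.2338 = 0.1381 ≈ 0.14
Pr(exercise) under Q = N(d₂) = 0.5557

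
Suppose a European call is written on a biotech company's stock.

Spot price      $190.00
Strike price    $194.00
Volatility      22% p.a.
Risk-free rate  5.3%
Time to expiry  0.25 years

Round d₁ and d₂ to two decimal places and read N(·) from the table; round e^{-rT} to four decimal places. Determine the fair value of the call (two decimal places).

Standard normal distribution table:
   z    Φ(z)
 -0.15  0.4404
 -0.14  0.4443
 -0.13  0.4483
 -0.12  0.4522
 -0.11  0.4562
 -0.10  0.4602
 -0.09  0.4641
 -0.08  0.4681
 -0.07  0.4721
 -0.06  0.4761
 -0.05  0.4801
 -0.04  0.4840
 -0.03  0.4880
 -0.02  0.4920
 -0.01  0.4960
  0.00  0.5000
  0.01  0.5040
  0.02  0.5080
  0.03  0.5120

σ√T = 0.22 × 0.5000 = 0.1100
ln(S/K) + (r + σ²/2)T = ln(190/194) + (0.053 + 0.22²/2)·0.25 = -0.0208 + 0.0193 = -0.0015
d₁ = -0.0015 / 0.1100 = -0.0139 ⇒ -0.01
d₂ = d₁ − σ√T = -0.0139 − 0.1100 = -0.1239 ⇒ -0.12
exp(−rT) = exp(−0.053·0.25) = 0.9868
N(d₁) = N(-0.01) = 0.4960;  N(d₂) = N(-0.12) = 0.4522
C = 190·0.4960 − 194·0.9868·0.4522 = 94.2400 − 86.5688 = 7.6712

$7.67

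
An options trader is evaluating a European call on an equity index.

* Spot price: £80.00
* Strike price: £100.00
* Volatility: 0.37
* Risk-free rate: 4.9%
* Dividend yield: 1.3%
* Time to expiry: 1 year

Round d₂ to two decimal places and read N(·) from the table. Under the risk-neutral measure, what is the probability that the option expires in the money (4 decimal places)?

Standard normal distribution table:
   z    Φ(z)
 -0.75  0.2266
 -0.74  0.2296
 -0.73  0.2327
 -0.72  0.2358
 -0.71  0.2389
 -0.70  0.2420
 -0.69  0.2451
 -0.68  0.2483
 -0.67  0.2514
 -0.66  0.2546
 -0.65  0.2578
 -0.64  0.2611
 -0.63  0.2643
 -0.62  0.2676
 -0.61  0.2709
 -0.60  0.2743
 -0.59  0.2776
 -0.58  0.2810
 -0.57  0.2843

0.2451

T = 1;  σ√T = 0.3700
ln(S/K) + (r − q + σ²/2)T = ln(80/100) + (0.049 − 0.013 + 0.37²/2)·1 = -0.2231 + 0.1045 = -0.1187
d₁ = -0.1187 / 0.3700 = -0.3208 which rounds to -0.32
d₂ = d₁ − σ√T = -0.3208 − 0.3700 = -0.6908 which rounds to -0.69
Risk-neutral Pr[S_T > K] = N(d₂) = N(-0.69) = 0.2451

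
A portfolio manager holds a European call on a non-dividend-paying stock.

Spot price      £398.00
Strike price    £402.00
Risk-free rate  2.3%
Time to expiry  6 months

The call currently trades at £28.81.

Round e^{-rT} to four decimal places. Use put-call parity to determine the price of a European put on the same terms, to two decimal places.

exp(−rT) = exp(−0.023·0.5) = 0.9886
Put-call parity: C − P = S − K·e^(−rT) = 398 − 402·0.9886 = 398 − 397.4172 = 0.5828
P = C − (C − P) = 28.81 − (0.5828) = 28.2272

£28.23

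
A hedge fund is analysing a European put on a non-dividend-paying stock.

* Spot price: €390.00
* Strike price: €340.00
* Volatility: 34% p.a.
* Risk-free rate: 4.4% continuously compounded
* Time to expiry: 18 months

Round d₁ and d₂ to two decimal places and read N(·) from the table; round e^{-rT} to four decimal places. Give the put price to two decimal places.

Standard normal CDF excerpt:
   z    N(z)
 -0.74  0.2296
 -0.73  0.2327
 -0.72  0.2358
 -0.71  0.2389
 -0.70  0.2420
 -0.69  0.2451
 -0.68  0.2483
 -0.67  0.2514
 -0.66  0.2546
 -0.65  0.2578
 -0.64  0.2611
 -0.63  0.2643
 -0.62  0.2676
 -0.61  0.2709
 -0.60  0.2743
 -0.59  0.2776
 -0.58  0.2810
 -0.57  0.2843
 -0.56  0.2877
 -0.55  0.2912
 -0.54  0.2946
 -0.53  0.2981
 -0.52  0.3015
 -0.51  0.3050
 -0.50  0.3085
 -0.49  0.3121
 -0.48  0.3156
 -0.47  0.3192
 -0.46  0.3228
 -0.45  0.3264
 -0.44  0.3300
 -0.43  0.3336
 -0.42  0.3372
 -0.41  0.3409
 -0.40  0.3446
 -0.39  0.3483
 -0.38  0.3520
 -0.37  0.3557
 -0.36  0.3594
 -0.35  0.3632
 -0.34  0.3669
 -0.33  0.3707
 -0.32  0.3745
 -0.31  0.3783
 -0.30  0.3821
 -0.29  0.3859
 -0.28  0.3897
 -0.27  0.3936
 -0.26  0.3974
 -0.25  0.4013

σ√T = 0.34·√1.5 = 0.4164
d₁ = [ln(390/340) + (0.044 + ½·0.34²)·1.5] / (σ√T) = (0.1372 + 0.1527) / 0.4164 = 0.6962 ⇒ 0.70
d₂ = 0.6962 − 0.4164 = 0.2798 ⇒ 0.28
e^(−rT) = e^(−0.044·1.5) = 0.9361
P = 340·0.9361·N(-0.28) − 390·N(-0.70) = 340·0.9361·0.3897 − 390·0.2420 = 124.0314 − 94.3800 = 29.6514

€29.65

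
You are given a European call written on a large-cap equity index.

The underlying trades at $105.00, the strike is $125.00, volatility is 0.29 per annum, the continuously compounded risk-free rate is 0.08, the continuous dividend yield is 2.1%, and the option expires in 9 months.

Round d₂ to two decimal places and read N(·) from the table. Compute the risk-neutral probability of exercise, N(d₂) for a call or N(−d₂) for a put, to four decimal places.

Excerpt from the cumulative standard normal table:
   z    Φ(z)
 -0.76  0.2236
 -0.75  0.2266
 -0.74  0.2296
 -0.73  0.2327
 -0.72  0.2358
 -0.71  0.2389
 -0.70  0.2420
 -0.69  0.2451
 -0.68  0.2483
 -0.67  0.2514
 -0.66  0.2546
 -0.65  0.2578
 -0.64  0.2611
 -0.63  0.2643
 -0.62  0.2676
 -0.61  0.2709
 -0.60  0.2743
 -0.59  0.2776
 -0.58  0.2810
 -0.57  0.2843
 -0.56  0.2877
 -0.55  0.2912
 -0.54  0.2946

0.2611

σ√T = 0.29·√0.75 = 0.2511
d₁ = [ln(105/125) + (0.08 − 0.021 + ½·0.29²)·0.75] / (σ√T) = (-0.1744 + 0.0758) / 0.2511 = -0.3925 ⇒ -0.39
d₂ = -0.3925 − 0.2511 = -0.6436 ⇒ -0.64
Pr(exercise) under Q = N(d₂) = 0.2611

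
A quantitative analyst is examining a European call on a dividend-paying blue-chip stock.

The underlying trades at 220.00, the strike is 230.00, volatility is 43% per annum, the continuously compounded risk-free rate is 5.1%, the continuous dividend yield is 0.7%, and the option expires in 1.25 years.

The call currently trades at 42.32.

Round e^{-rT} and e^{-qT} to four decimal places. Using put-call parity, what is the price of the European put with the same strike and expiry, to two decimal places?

e^(−qT) = e^(−0.007·1.25) = 0.9913;  e^(−rT) = e^(−0.051·1.25) = 0.9382
Put-call parity: C − P = S·e^(−qT) − K·e^(−rT) = 220·0.9913 − 230·0.9382 = 218.0860 − 215.7860 = 2.3000
P = C − (C − P) = 42.32 − (2.3000) = 40.0200

40.02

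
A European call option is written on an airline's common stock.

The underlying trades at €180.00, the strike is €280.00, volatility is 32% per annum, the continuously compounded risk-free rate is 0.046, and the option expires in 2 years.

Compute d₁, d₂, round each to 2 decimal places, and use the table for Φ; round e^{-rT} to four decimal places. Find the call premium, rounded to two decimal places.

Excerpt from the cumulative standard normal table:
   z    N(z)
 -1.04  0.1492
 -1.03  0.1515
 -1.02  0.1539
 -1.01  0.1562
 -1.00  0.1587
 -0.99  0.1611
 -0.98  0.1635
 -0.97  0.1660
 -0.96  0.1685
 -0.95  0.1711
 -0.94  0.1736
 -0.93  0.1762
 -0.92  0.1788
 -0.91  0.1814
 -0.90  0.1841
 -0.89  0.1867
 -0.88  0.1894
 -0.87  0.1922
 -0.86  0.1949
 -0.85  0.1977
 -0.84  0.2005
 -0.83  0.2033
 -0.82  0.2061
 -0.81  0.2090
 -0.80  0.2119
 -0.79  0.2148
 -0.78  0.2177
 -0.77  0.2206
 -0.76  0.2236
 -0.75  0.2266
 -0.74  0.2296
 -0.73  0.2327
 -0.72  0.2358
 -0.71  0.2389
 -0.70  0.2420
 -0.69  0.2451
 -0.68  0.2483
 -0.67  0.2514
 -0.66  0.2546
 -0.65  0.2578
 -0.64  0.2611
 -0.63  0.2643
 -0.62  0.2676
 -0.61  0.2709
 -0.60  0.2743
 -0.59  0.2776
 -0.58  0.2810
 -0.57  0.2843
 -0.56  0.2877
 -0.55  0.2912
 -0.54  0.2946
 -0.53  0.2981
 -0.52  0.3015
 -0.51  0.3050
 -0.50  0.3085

T = 2;  σ√T = 0.4525
d₁ = [ln(180/280) + (0.046 + ½·0.32²)·2] / (σ√T) = (-0.4418 + 0.1944) / 0.4525 = -0.5468 which rounds to -0.55
d₂ = -0.5468 − 0.4525 = -0.9993 which rounds to -1.00
exp(−rT) = exp(−0.046·2) = 0.9121
N(d₁) = N(-0.55) = 0.2912;  N(d₂) = N(-1.00) = 0.1587
C = 180·0.2912 − 280·0.9121·0.1587 = 52.4160 − 40.5301 = 11.8859

€11.89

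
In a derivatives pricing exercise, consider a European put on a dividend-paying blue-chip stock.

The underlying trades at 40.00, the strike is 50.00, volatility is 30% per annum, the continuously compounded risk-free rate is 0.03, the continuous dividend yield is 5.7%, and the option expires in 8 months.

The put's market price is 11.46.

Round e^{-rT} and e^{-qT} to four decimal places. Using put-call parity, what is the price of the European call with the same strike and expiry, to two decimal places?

0.96

exp(−qT) = exp(−0.057·0.6667) = 0.9627;  exp(−rT) = exp(−0.03·0.6667) = 0.9802
Put-call parity: C − P = S·e^(−qT) − K·e^(−rT) = 40·0.9627 − 50·0.9802 = 38.5080 − 49.0100 = -10.5020
C = P + (C − P) = 11.46 + (-10.5020) = 0.9580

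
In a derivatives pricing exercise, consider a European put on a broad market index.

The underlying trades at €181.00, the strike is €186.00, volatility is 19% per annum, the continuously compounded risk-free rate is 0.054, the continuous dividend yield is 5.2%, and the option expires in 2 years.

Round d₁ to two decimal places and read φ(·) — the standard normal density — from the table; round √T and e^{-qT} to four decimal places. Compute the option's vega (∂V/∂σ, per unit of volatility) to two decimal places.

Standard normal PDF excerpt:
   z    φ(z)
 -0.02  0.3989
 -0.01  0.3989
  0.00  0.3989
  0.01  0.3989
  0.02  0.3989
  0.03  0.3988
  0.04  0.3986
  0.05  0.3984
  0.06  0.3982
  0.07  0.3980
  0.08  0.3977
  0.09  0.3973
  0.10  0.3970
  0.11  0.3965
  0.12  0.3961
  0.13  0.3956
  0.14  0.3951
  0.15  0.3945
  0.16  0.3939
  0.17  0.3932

91.90

T = 2;  σ√T = 0.2687
d₁ = [ln(181/186) + (0.054 − 0.052 + 0.19²/2)·2] / 0.2687 = [-0.0272 + 0.0401] / 0.2687 = 0.0478 ⇒ 0.05
√T = √2 = 1.4142
φ(d₁) = φ(0.05) = 0.3984
exp(−qT) = exp(−0.052·2) = 0.9012
vega = S·exp(−qT)·φ(d₁)·√T = 181·0.9012·0.3984·1.4142 = 91.9030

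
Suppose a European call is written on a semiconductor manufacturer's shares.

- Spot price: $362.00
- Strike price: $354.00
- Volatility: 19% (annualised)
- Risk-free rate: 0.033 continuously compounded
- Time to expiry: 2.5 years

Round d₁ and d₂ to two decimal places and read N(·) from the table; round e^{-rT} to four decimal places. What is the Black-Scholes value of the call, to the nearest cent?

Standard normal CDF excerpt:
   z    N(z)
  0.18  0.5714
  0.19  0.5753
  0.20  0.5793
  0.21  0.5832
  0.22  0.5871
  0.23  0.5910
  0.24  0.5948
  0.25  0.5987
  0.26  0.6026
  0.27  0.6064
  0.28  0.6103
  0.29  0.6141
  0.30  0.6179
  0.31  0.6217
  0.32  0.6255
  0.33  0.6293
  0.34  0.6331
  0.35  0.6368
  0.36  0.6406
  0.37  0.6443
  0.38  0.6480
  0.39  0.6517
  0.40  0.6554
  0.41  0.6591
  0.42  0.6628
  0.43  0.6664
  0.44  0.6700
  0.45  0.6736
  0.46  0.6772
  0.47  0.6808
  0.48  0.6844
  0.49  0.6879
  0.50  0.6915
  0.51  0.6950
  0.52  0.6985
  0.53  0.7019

$61.49

T = 2.5;  σ√T = 0.3004
ln(S/K) + (r + σ²/2)T = ln(362/354) + (0.033 + 0.19²/2)·2.5 = 0.0223 + 0.1276 = 0.1500
d₁ = 0.1500 / 0.3004 = 0.4992 which rounds to 0.50
d₂ = d₁ − σ√T = 0.4992 − 0.3004 = 0.1988 which rounds to 0.20
exp(−rT) = exp(−0.033·2.5) = 0.9208
N(d₁) = N(0.50) = 0.6915;  N(d₂) = N(0.20) = 0.5793
C = 362·0.6915 − 354·0.9208·0.5793 = 250.3230 − 188.8305 = 61.4925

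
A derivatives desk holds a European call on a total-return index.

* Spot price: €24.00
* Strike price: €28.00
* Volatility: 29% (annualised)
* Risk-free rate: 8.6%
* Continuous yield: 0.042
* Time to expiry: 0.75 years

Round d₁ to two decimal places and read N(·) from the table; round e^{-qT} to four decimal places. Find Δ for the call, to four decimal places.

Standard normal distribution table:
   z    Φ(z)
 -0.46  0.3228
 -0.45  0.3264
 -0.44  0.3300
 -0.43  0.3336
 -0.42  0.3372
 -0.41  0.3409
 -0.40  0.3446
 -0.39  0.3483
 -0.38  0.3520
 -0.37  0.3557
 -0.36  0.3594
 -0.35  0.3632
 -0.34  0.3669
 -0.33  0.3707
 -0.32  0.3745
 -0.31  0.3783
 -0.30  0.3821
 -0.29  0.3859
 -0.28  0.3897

0.3483

σ√T = 0.29·√0.75 = 0.2511
d₁ = [ln(24/28) + (0.086 − 0.042 + ½·0.29²)·0.75] / (σ√T) = (-0.1542 + 0.0645) / 0.2511 = -0.3568 which rounds to -0.36
N(d₁) = N(-0.36) = 0.3594
Δ_call = e^(−qT)·N(d₁) = 0.9690·0.3594 = 0.3483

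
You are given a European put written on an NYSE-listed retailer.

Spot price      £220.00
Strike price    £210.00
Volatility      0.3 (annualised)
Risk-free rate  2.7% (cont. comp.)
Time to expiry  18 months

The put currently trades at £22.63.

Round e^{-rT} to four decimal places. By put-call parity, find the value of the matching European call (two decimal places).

£40.97

exp(−rT) = exp(−0.027·1.5) = 0.9603
Put-call parity: C − P = S − K·e^(−rT) = 220 − 210·0.9603 = 220 − 201.6630 = 18.3370
C = P + (C − P) = 22.63 + (18.3370) = 40.9670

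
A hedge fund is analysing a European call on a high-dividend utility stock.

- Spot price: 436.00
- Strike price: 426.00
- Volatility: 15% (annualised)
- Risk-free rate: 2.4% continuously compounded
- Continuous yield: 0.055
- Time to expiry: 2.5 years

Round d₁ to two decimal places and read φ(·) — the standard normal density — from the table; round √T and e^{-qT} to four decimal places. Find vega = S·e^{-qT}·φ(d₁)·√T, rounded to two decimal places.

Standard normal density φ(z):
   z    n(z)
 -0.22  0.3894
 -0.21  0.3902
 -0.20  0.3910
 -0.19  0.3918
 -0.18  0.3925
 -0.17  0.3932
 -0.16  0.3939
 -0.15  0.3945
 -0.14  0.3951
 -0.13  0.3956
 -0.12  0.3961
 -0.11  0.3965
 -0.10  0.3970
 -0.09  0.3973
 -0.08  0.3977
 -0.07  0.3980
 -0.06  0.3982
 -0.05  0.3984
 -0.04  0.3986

238.21

T = 2.5;  σ√T = 0.2372
d₁ = [ln(436/426) + (0.024 − 0.055 + 0.15²/2)·2.5] / 0.2372 = [0.0232 − 0.0494] / 0.2372 = -0.1104 which rounds to -0.11
√T = √2.5 = 1.5811
φ(d₁) = φ(-0.11) = 0.3965
exp(−qT) = exp(−0.055·2.5) = 0.8715
vega = S·exp(−qT)·φ(d₁)·√T = 436·0.8715·0.3965·1.5811 = 238.2080
(Vega is the same for a European call and put with the same parameters.)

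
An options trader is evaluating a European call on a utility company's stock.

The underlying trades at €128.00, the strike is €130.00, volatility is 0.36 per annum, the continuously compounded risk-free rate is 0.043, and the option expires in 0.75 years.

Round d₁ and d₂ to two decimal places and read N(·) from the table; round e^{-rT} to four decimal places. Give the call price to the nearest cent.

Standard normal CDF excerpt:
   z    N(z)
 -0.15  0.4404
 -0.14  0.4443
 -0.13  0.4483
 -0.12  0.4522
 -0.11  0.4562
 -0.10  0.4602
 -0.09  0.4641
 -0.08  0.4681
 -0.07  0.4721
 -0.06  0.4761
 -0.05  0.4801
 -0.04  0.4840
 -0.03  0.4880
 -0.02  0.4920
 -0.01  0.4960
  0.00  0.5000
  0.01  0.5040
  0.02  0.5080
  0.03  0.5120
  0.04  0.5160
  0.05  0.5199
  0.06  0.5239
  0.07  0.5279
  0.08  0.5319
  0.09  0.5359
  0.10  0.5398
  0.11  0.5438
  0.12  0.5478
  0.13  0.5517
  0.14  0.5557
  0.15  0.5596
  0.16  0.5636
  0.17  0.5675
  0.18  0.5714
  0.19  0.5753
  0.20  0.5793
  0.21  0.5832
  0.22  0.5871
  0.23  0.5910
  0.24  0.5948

T = 0.75;  σ√T = 0.3118
ln(S/K) + (r + σ²/2)T = ln(128/130) + (0.043 + 0.36²/2)·0.75 = -0.0155 + 0.0808 = 0.0653
d₁ = 0.0653 / 0.3118 = 0.2096 ≈ 0.21
d₂ = d₁ − σ√T = 0.2096 − 0.3118 = -0.1022 ≈ -0.10
e^(−rT) = e^(−0.043·0.75) = 0.9683
N(d₁) = N(0.21) = 0.5832;  N(d₂) = N(-0.10) = 0.4602
C = 128·0.5832 − 130·0.9683·0.4602 = 74.6496 − 57.9295 = 16.7201

€16.72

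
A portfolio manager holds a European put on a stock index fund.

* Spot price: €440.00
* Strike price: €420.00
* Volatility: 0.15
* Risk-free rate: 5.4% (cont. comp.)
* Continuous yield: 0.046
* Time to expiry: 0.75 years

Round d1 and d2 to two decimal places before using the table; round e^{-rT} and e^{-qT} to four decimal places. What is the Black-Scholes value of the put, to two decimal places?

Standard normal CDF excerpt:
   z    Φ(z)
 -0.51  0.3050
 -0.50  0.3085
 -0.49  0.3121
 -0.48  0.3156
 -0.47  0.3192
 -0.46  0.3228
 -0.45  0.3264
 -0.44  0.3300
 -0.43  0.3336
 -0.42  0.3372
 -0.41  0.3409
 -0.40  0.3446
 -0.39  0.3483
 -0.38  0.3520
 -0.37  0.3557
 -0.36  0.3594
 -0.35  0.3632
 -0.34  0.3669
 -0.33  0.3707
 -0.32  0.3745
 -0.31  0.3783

€12.29

σ√T = 0.15·√0.75 = 0.1299
ln(S/K) + (r − q + σ²/2)T = ln(440/420) + (0.054 − 0.046 + 0.15²/2)·0.75 = 0.0465 + 0.0144 = 0.0610
d₁ = 0.0610 / 0.1299 = 0.4693 → 0.47
d₂ = d₁ − σ√T = 0.4693 − 0.1299 = 0.3393 → 0.34
e^(−qT) = e^(−0.046·0.75) = 0.9661;  e^(−rT) = e^(−0.054·0.75) = 0.9603
N(−d₂) = N(-0.34) = 0.3669;  N(−d₁) = N(-0.47) = 0.3192
P = 420·0.9603·0.3669 − 440·0.9661·0.3192 = 147.9803 − 135.6868 = 12.2935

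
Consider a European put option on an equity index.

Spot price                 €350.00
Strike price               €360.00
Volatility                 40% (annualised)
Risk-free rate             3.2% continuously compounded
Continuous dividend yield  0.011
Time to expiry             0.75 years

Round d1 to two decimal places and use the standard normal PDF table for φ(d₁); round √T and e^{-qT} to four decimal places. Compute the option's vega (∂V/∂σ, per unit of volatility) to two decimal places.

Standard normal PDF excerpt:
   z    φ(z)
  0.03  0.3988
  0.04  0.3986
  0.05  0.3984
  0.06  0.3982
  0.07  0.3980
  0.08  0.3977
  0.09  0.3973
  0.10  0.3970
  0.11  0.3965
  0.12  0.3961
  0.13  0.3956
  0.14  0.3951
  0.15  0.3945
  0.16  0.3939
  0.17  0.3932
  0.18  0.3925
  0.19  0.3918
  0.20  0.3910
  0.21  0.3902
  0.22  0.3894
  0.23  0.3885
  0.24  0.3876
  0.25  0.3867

118.77

T = 0.75;  σ√T = 0.3464
d₁ = [ln(350/360) + (0.032 − 0.011 + 0.4²/2)·0.75] / 0.3464 = [-0.0282 + 0.0758] / 0.3464 = 0.1373 ≈ 0.14
√T = √0.75 = 0.8660
φ(d₁) = φ(0.14) = 0.3951
e^(−qT) = e^(−0.011·0.75) = 0.9918
vega = S·e^(−qT)·φ(d₁)·√T = 350·0.9918·0.3951·0.8660 = 118.7728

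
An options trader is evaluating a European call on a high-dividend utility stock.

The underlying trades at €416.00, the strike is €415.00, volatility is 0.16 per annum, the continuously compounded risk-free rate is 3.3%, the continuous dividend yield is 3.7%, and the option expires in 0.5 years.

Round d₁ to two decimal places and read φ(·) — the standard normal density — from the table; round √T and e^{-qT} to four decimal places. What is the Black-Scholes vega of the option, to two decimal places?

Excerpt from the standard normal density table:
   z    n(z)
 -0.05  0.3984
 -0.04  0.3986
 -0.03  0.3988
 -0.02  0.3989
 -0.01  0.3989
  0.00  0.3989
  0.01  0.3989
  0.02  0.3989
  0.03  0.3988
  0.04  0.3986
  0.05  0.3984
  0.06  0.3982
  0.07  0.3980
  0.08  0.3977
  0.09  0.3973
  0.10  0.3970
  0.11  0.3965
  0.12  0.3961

114.99

T = 0.5;  σ√T = 0.1131
d₁ = [ln(416/415) + (0.033 − 0.037 + ½·0.16²)·0.5] / (σ√T) = (0.0024 + 0.0044) / 0.1131 = 0.0602 → 0.06
√T = √0.5 = 0.7071
φ(d₁) = φ(0.06) = 0.3982
exp(−qT) = exp(−0.037·0.5) = 0.9817
vega = S·exp(−qT)·φ(d₁)·√T = 416·0.9817·0.3982·0.7071 = 114.9884
(The put has the same vega.)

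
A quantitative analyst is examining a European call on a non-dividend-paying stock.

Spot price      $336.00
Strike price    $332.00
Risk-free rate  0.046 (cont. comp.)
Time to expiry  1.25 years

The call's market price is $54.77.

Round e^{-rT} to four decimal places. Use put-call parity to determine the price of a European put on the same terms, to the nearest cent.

e^(−rT) = e^(−0.046·1.25) = 0.9441
Put-call parity: C − P = S − K·e^(−rT) = 336 − 332·0.9441 = 336 − 313.4412 = 22.5588
P = C − (C − P) = 54.77 − (22.5588) = 32.2112

$32.21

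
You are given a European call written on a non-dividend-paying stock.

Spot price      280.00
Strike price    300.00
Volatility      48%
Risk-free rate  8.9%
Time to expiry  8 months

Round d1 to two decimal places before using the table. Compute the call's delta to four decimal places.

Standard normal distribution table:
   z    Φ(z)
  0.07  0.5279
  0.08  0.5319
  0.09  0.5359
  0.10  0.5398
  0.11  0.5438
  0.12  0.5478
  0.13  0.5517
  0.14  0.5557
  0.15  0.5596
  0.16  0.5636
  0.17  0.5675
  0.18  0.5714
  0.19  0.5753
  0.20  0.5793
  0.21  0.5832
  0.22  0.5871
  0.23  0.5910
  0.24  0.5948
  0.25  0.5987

0.5675

σ√T = 0.48·√0.6667 = 0.3919
d₁ = [ln(280/300) + (0.089 + ½·0.48²)·0.6667] / (σ√T) = (-0.0690 + 0.1361) / 0.3919 = 0.1713 → 0.17
N(d₁) = N(0.17) = 0.5675
Δ_call = N(d₁) = 0.5675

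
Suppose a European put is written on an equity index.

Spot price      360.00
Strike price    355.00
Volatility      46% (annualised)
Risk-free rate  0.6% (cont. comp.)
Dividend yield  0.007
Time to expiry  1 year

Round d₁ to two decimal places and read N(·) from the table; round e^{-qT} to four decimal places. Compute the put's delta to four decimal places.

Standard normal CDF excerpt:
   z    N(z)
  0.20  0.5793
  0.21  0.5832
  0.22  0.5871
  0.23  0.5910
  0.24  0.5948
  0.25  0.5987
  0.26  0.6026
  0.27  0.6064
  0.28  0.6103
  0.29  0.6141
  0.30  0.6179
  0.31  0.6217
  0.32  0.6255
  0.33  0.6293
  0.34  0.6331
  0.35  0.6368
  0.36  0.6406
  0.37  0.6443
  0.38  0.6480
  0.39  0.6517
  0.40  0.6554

-0.3946

T = 1;  σ√T = 0.4600
d₁ = [ln(360/355) + (0.006 − 0.007 + 0.46²/2)·1] / 0.4600 = [0.0140 + 0.1048] / 0.4600 = 0.2582 ≈ 0.26
N(d₁) = N(0.26) = 0.6026
Δ_put = e^(−qT)·(N(d₁) − 1) = 0.9930·(0.6026 − 1) = -0.3946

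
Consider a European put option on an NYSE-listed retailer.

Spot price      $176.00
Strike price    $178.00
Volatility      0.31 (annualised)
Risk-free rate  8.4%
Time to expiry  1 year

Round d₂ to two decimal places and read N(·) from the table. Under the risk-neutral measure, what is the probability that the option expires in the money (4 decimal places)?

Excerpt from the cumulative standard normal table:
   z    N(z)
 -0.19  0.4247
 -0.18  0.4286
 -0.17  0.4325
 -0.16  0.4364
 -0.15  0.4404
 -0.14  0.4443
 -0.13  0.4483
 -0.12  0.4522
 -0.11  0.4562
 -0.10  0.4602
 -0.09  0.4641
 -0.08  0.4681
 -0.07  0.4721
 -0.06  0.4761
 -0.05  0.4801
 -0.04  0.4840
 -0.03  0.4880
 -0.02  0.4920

σ√T = 0.31·√1 = 0.3100
ln(S/K) + (r + σ²/2)T = ln(176/178) + (0.084 + 0.31²/2)·1 = -0.0113 + 0.1321 = 0.1208
d₁ = 0.1208 / 0.3100 = 0.3895 ≈ 0.39
d₂ = d₁ − σ√T = 0.3895 − 0.3100 = 0.0795 ≈ 0.08
Pr(exercise) under Q = N(−d₂) = N(-0.08) = 0.4681

0.4681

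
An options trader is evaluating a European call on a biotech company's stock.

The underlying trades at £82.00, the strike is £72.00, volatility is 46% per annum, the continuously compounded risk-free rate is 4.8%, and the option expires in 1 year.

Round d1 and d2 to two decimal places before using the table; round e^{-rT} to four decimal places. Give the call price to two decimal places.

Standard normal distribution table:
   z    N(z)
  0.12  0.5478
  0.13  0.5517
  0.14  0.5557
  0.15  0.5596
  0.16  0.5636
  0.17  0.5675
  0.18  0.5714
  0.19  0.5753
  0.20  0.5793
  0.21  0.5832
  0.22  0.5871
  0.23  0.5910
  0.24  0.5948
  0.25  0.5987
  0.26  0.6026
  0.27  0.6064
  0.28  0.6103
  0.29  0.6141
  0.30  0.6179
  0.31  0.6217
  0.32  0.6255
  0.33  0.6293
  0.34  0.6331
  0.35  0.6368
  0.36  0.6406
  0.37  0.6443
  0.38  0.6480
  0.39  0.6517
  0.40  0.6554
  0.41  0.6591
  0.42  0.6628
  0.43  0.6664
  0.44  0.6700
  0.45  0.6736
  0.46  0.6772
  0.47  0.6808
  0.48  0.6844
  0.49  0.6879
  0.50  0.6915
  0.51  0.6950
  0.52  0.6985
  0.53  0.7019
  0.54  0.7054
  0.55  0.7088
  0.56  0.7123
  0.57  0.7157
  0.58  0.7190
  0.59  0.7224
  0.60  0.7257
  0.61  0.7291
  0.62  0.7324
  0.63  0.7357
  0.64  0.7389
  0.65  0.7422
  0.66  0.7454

σ√T = 0.46·√1 = 0.4600
ln(S/K) + (r + σ²/2)T = ln(82/72) + (0.048 + 0.46²/2)·1 = 0.1301 + 0.1538 = 0.2839
d₁ = 0.2839 / 0.4600 = 0.6171 → 0.62
d₂ = d₁ − σ√T = 0.6171 − 0.4600 = 0.1571 → 0.16
exp(−rT) = exp(−0.048·1) = 0.9531
N(d₁) = N(0.62) = 0.7324;  N(d₂) = N(0.16) = 0.5636
C = 82·0.7324 − 72·0.9531·0.5636 = 60.0568 − 38.6760 = 21.3808

£21.38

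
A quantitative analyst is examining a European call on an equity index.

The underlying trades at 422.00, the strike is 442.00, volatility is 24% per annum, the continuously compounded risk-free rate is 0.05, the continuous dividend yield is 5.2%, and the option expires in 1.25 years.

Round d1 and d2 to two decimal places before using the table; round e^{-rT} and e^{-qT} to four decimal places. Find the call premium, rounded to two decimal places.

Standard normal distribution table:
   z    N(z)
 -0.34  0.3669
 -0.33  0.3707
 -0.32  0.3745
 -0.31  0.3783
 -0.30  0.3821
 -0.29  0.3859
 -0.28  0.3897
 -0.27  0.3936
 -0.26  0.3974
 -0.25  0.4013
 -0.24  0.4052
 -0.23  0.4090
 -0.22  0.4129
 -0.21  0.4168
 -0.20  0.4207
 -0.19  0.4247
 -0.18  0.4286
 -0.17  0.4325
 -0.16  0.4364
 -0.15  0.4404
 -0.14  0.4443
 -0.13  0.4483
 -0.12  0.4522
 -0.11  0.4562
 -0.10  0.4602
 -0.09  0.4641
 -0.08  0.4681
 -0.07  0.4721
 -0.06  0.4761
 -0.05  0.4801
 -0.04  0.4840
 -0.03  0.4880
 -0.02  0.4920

34.36

σ√T = 0.24 × 1.1180 = 0.2683
d₁ = [ln(422/442) + (0.05 − 0.052 + ½·0.24²)·1.25] / (σ√T) = (-0.0463 + 0.0335) / 0.2683 = -0.0477 ⇒ -0.05
d₂ = -0.0477 − 0.2683 = -0.3160 ⇒ -0.32
e^(−qT) = e^(−0.052·1.25) = 0.9371;  e^(−rT) = e^(−0.05·1.25) = 0.9394
N(d₁) = N(-0.05) = 0.4801;  N(d₂) = N(-0.32) = 0.3745
C = 422·0.9371·0.4801 − 442·0.9394·0.3745 = 189.8585 − 155.4979 = 34.3606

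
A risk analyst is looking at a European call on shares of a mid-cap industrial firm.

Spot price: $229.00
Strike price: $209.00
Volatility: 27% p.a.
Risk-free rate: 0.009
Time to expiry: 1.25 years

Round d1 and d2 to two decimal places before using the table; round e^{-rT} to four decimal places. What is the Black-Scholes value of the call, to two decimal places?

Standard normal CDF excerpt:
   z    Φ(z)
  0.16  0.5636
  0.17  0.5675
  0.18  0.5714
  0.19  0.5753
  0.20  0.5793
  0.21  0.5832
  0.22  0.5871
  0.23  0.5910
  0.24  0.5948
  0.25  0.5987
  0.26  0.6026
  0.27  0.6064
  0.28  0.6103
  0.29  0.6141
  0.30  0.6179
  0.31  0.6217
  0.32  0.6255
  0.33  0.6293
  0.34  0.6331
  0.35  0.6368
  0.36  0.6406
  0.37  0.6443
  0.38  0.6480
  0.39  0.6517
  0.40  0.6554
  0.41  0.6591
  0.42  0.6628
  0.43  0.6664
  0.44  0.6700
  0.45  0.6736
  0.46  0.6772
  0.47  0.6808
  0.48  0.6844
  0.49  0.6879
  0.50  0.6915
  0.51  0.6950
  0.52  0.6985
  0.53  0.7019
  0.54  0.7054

T = 1.25;  σ√T = 0.3019
d₁ = [ln(229/209) + (0.009 + 0.27²/2)·1.25] / 0.3019 = [0.0914 + 0.0568] / 0.3019 = 0.4909 ⇒ 0.49
d₂ = d₁ − σ√T = 0.4909 − 0.3019 = 0.1891 ⇒ 0.19
e^(−rT) = e^(−0.009·1.25) = 0.9888
N(d₁) = N(0.49) = 0.6879;  N(d₂) = N(0.19) = 0.5753
C = 229·0.6879 − 209·0.9888·0.5753 = 157.5291 − 118.8910 = 38.6381

$38.64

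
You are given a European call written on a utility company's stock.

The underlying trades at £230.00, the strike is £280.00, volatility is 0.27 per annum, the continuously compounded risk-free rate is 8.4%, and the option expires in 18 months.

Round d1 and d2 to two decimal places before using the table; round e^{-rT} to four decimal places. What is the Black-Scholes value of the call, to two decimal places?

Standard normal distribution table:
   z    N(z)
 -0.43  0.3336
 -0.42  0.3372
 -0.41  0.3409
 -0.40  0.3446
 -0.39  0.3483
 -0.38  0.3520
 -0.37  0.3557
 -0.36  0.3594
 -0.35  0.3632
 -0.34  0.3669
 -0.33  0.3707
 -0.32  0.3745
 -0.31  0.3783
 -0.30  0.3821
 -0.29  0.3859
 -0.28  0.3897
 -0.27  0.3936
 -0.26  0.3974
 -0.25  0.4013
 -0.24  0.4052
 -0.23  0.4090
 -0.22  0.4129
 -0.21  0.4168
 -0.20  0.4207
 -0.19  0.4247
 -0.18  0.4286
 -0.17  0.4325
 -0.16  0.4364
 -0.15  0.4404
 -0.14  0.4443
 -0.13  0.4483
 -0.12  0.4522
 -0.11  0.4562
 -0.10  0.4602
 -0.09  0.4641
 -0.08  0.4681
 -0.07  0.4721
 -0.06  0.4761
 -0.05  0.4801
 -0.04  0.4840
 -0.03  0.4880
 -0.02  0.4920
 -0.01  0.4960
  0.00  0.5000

T = 1.5;  σ√T = 0.3307
d₁ = [ln(230/280) + (0.084 + 0.27²/2)·1.5] / 0.3307 = [-0.1967 + 0.1807] / 0.3307 = -0.0485 which rounds to -0.05
d₂ = d₁ − σ√T = -0.0485 − 0.3307 = -0.3792 which rounds to -0.38
e^(−rT) = e^(−0.084·1.5) = 0.8816
N(d₁) = N(-0.05) = 0.4801;  N(d₂) = N(-0.38) = 0.3520
C = 230·0.4801 − 280·0.8816·0.3520 = 110.4230 − 86.8905 = 23.5325

£23.53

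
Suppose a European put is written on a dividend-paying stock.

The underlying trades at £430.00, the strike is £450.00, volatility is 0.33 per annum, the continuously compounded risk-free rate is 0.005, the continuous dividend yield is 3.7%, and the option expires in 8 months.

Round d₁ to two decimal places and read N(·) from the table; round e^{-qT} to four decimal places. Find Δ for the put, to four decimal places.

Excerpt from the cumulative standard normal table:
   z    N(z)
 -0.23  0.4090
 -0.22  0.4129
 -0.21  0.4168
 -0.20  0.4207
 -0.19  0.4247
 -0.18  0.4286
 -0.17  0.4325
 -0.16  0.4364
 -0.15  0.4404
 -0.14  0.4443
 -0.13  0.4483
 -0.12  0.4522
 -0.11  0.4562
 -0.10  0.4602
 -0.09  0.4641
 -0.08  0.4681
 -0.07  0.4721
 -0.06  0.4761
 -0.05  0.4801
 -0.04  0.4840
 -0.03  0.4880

-0.5305

T = 0.6667;  σ√T = 0.2694
d₁ = [ln(430/450) + (0.005 − 0.037 + 0.33²/2)·0.6667] / 0.2694 = [-0.0455 + 0.0150] / 0.2694 = -0.1132 ≈ -0.11
N(d₁) = N(-0.11) = 0.4562
Δ_put = e^(−qT)·(N(d₁) − 1) = 0.9756·(0.4562 − 1) = -0.5305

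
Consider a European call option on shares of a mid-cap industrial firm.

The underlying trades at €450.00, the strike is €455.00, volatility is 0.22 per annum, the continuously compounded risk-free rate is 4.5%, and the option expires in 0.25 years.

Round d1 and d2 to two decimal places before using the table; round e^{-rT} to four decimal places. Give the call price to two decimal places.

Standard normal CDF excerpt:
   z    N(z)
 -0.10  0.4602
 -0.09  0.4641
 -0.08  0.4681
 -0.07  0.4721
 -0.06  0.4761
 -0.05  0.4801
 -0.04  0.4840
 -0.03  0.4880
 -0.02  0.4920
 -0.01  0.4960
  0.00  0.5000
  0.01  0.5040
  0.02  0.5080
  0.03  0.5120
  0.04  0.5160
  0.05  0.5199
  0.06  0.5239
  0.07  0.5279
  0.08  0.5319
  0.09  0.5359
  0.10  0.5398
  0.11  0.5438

T = 0.25;  σ√T = 0.1100
d₁ = [ln(450/455) + (0.045 + 0.22²/2)·0.25] / 0.1100 = [-0.0110 + 0.0173] / 0.1100 = 0.0568 ⇒ 0.06
d₂ = d₁ − σ√T = 0.0568 − 0.1100 = -0.0532 ⇒ -0.05
exp(−rT) = exp(−0.045·0.25) = 0.9888
C = 450·N(0.06) − 455·0.9888·N(-0.05) = 450·0.5239 − 455·0.9888·0.4801 = 235.7550 − 215.9989 = 19.7561

€19.76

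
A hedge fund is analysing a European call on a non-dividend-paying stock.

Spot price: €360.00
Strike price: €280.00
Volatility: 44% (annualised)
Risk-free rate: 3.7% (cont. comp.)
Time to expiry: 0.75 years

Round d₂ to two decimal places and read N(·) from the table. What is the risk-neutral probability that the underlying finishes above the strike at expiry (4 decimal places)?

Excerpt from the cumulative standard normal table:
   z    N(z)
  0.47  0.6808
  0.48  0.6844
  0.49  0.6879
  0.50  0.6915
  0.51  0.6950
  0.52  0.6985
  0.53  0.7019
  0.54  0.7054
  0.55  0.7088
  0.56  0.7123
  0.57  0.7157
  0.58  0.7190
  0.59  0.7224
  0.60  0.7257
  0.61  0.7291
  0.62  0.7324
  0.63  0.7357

0.7054

σ√T = 0.44 × 0.8660 = 0.3811
d₁ = [ln(360/280) + (0.037 + 0.44²/2)·0.75] / 0.3811 = [0.2513 + 0.1003] / 0.3811 = 0.9229 ≈ 0.92
d₂ = d₁ − σ√T = 0.9229 − 0.3811 = 0.5418 ≈ 0.54
Risk-neutral Pr[S_T > K] = N(d₂) = N(0.54) = 0.7054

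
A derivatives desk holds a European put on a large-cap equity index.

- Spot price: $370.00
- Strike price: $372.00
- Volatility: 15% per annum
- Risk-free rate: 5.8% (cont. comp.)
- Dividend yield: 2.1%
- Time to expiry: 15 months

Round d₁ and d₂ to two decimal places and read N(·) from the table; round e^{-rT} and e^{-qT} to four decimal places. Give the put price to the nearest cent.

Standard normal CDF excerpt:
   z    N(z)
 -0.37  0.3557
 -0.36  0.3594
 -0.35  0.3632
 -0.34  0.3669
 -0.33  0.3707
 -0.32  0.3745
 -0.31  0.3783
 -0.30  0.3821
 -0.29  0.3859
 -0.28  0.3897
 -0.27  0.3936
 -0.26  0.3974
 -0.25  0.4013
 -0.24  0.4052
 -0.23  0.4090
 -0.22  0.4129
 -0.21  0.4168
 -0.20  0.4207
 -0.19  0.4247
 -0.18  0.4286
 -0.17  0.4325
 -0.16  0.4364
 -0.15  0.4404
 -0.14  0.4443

$17.39

σ√T = 0.15 × 1.1180 = 0.1677
d₁ = [ln(370/372) + (0.058 − 0.021 + 0.15²/2)·1.25] / 0.1677 = [-0.0054 + 0.0603] / 0.1677 = 0.3275 ≈ 0.33
d₂ = d₁ − σ√T = 0.3275 − 0.1677 = 0.1598 ≈ 0.16
exp(−qT) = exp(−0.021·1.25) = 0.9741;  exp(−rT) = exp(−0.058·1.25) = 0.9301
N(−d₂) = N(-0.16) = 0.4364;  N(−d₁) = N(-0.33) = 0.3707
P = 372·0.9301·0.4364 − 370·0.9741·0.3707 = 150.9932 − 133.6066 = 17.3866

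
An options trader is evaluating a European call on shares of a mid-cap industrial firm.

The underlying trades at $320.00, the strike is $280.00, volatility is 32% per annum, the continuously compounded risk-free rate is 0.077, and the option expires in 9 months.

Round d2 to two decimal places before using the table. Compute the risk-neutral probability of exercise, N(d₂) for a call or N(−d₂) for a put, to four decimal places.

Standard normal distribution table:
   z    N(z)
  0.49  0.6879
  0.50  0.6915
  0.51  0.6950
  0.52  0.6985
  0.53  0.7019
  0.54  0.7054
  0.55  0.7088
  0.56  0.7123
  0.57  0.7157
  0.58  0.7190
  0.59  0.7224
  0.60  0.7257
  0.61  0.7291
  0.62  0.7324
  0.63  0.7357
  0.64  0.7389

σ√T = 0.32 × 0.8660 = 0.2771
ln(S/K) + (r + σ²/2)T = ln(320/280) + (0.077 + 0.32²/2)·0.75 = 0.1335 + 0.0962 = 0.2297
d₁ = 0.2297 / 0.2771 = 0.8288 ⇒ 0.83
d₂ = d₁ − σ√T = 0.8288 − 0.2771 = 0.5517 ⇒ 0.55
Risk-neutral Pr[S_T > K] = N(d₂) = N(0.55) = 0.7088

0.7088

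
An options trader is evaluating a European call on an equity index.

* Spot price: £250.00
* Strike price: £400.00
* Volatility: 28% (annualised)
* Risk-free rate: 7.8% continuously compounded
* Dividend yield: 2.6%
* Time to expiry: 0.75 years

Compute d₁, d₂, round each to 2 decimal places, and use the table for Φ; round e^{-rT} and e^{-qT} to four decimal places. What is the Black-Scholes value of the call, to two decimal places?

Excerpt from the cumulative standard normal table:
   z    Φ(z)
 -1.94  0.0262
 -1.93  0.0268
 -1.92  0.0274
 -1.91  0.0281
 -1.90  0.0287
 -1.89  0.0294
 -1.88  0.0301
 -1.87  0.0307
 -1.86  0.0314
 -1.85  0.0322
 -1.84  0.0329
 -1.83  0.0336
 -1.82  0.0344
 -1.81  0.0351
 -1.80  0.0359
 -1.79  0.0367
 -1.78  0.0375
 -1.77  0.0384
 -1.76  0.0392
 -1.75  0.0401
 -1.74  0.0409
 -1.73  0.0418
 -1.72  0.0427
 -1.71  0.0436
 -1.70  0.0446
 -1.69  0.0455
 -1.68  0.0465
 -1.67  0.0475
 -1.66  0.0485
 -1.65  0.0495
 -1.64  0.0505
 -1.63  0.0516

σ√T = 0.28 × 0.8660 = 0.2425
d₁ = [ln(250/400) + (0.078 − 0.026 + ½·0.28²)·0.75] / (σ√T) = (-0.4700 + 0.0684) / 0.2425 = -1.6562 which rounds to -1.66
d₂ = -1.6562 − 0.2425 = -1.8987 which rounds to -1.90
e^(−qT) = e^(−0.026·0.75) = 0.9807;  e^(−rT) = e^(−0.078·0.75) = 0.9432
N(d₁) = N(-1.66) = 0.0485;  N(d₂) = N(-1.90) = 0.0287
C = 250·0.9807·0.0485 − 400·0.9432·0.0287 = 11.8910 − 10.8279 = 1.0631

£1.06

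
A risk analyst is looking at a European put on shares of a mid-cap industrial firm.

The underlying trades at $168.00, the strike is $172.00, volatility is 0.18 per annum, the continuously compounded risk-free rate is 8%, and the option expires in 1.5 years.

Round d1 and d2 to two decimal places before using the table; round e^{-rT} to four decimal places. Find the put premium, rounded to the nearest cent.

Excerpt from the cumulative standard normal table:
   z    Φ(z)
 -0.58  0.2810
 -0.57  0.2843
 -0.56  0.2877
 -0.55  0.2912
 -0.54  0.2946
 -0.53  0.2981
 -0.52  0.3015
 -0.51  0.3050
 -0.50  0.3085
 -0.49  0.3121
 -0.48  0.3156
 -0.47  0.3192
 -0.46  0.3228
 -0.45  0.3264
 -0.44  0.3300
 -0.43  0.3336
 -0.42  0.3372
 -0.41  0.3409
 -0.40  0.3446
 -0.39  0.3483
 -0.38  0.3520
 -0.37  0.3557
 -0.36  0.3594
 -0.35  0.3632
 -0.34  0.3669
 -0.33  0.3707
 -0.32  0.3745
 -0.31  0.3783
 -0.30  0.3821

$7.63

σ√T = 0.18 × 1.2247 = 0.2205
d₁ = [ln(168/172) + (0.08 + ½·0.18²)·1.5] / (σ√T) = (-0.0235 + 0.1443) / 0.2205 = 0.5478 ⇒ 0.55
d₂ = 0.5478 − 0.2205 = 0.3274 ⇒ 0.33
exp(−rT) = exp(−0.08·1.5) = 0.8869
N(−d₂) = N(-0.33) = 0.3707;  N(−d₁) = N(-0.55) = 0.2912
P = 172·0.8869·0.3707 − 168·0.2912 = 56.5491 − 48.9216 = 7.6275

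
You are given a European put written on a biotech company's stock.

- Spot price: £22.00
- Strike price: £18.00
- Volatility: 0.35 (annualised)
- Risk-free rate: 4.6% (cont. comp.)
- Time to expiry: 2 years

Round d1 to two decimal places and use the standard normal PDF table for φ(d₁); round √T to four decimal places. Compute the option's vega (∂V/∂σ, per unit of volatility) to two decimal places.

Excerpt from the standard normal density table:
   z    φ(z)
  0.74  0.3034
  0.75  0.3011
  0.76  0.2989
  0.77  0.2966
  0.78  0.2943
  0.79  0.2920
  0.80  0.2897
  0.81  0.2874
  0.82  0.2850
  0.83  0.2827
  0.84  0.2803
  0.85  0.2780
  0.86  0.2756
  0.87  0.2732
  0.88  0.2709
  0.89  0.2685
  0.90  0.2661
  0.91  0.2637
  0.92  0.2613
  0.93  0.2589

8.72

σ√T = 0.35 × 1.4142 = 0.4950
d₁ = [ln(22/18) + (0.046 + ½·0.35²)·2] / (σ√T) = (0.2007 + 0.2145) / 0.4950 = 0.8388 ⇒ 0.84
√T = √2 = 1.4142
φ(d₁) = φ(0.84) = 0.2803
vega = S·φ(d₁)·√T = 22·0.2803·1.4142 = 8.7208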